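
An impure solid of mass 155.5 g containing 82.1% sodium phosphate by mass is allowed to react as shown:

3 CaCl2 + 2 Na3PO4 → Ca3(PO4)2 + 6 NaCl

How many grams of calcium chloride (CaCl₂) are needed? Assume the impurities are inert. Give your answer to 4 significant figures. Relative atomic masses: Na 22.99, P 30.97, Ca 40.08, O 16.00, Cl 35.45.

129.6 g

Mass of pure Na3PO4 = 155.5 g × 0.821 = 127.67 g.
M(Na3PO4) = 3(22.99) + 30.97 + 4(16.00) = 163.94 g/mol.
M(CaCl2) = 40.08 + 2(35.45) = 110.98 g/mol.
n(Na3PO4) = 127.67 g / 163.94 g/mol = 0.77873 mol.
From the equation the Na3PO4:CaCl2 mole ratio is 2:3, so n(CaCl2) = 0.77873 × 3/2 = 1.1681 mol.
Mass of CaCl2 = 1.1681 mol × 110.98 g/mol = 129.64 g.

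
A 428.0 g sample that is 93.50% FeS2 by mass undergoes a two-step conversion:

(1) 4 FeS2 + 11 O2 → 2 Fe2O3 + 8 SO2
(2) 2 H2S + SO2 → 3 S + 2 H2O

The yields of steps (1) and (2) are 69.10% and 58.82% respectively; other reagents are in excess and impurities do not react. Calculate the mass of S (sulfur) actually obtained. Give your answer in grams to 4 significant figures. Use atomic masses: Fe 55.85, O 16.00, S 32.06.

Pure FeS2 = 428.0 × 0.9350 = 400.18 g.
M(FeS2) = 55.85 + 2(32.06) = 119.97 g/mol.
M(S) = 32.06 g/mol.
n(FeS2) = 400.18 / 119.97 = 3.3357 mol.
Step 1 (FeS2:SO2 = 4:8): theoretical n(SO2) = 6.6713 mol; at 69.10% yield, n(SO2) = 4.6099 mol.
Step 2 (SO2:S = 1:3): theoretical n(S) = 13.830 mol, so theoretical mass = 13.830 × 32.06 = 443.38 g.
At 58.82% yield, actual mass of S = 443.38 × 0.5882 = 260.80 g.

260.8 g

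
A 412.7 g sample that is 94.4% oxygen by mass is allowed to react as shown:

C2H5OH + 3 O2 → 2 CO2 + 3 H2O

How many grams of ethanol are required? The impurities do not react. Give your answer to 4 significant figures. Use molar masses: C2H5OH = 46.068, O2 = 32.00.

Mass of pure O2 = 412.7 g × 0.944 = 389.59 g.
n(O2) = 389.59 g / 32.00 g/mol = 12.175 mol.
From the equation the O2:C2H5OH mole ratio is 3:1, so n(C2H5OH) = 12.175 × 1/3 = 4.0582 mol.
Mass of C2H5OH = 4.0582 mol × 46.068 g/mol = 186.95 g.

187.0 g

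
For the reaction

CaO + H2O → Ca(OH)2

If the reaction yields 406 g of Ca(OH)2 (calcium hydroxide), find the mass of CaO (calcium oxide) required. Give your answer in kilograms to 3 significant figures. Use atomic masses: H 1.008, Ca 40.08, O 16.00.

0.307 kg

M(Ca(OH)2) = 40.08 + 2(16.00) + 2(1.008) = 74.096 g/mol.
M(CaO) = 40.08 + 16.00 = 56.08 g/mol.
n(Ca(OH)2) = 406.0 g / 74.096 g/mol = 5.479 mol.
From the equation the Ca(OH)2:CaO mole ratio is 1:1, so n(CaO) = 5.479 × 1/1 = 5.479 mol.
Mass of CaO = 5.479 mol × 56.08 g/mol = 307.3 g.
Converting to kg: 307.3 g = 0.307 kg.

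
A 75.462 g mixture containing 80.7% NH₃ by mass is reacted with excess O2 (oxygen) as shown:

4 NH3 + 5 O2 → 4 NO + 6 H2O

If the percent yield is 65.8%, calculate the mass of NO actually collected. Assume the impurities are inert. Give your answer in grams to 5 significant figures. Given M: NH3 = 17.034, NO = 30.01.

70.596 g

Pure NH3 available = 75.462 g × 0.807 = 60.8978 g.
n(NH3) = 60.8978 g / 17.034 g/mol = 3.57508 mol.
From the equation the NH3:NO mole ratio is 4:4, so n(NO) = 3.57508 × 4/4 = 3.57508 mol.
Mass of NO = 3.57508 mol × 30.01 g/mol = 107.288 g.
Actual mass collected = 107.288 g × 0.658 = 70.5955 g.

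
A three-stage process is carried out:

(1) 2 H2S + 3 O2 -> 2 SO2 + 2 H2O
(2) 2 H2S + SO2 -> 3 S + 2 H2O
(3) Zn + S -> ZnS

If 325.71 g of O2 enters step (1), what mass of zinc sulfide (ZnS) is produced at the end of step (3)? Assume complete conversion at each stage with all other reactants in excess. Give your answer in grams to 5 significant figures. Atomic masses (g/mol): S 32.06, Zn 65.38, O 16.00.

1983.6 g

M(O2) = 2(16.00) = 32.00 g/mol.
M(ZnS) = 65.38 + 32.06 = 97.44 g/mol.
n(O2) = 325.71 / 32.00 = 10.1784 mol.
Reaction (1): O2→SO2 ratio 3:2 ⇒ n(SO2) = 6.78562 mol.
Reaction (2): SO2→S ratio 1:3 ⇒ n(S) = 20.3569 mol.
Reaction (3): S→ZnS ratio 1:1 ⇒ n(ZnS) = 20.3569 mol.
Mass of ZnS = 20.3569 × 97.44 = 1983.57 g.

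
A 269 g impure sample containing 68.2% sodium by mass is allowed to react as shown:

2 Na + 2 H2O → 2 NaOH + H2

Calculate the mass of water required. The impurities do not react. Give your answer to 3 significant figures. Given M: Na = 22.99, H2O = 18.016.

Mass of pure Na = 269 g × 0.682 = 183.5 g.
n(Na) = 183.5 g / 22.99 g/mol = 7.980 mol.
From the equation the Na:H2O mole ratio is 2:2, so n(H2O) = 7.980 × 2/2 = 7.980 mol.
Mass of H2O = 7.980 mol × 18.016 g/mol = 143.8 g.

144 g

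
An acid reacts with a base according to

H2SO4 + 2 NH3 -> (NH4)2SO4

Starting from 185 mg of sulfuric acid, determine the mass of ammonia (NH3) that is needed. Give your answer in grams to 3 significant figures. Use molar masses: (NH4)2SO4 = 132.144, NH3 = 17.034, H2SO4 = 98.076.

Convert: 185 mg = 0.1850 g.
n(H2SO4) = 0.1850 g / 98.076 g/mol = 0.001886 mol.
From the equation the H2SO4:NH3 mole ratio is 1:2, so n(NH3) = 0.001886 × 2/1 = 0.003773 mol.
Mass of NH3 = 0.003773 mol × 17.034 g/mol = 0.06426 g.

0.0643 g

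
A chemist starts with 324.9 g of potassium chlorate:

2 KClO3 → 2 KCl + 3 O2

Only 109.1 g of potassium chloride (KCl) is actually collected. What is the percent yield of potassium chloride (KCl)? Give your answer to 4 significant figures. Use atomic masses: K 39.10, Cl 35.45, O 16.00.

55.20 %

M(KClO3) = 39.10 + 35.45 + 3(16.00) = 122.55 g/mol.
M(KCl) = 39.10 + 35.45 = 74.55 g/mol.
n(KClO3) = 324.90 g / 122.55 g/mol = 2.6512 mol.
From the equation the KClO3:KCl mole ratio is 2:2, so n(KCl) = 2.6512 × 2/2 = 2.6512 mol.
Mass of KCl = 2.6512 mol × 74.55 g/mol = 197.64 g.
This is the theoretical yield. Percent yield = 109.1 g / 197.64 g × 100% = 55.200%.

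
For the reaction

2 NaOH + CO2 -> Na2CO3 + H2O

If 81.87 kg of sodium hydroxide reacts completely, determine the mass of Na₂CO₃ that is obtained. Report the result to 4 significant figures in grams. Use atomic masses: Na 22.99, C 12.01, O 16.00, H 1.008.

108500 g

M(NaOH) = 22.99 + 16.00 + 1.008 = 39.998 g/mol.
M(Na2CO3) = 2(22.99) + 12.01 + 3(16.00) = 105.99 g/mol.
Convert: 81.87 kg = 81870 g.
n(NaOH) = 81870 g / 39.998 g/mol = 2046.9 mol.
From the equation the NaOH:Na2CO3 mole ratio is 2:1, so n(Na2CO3) = 2046.9 × 1/2 = 1023.4 mol.
Mass of Na2CO3 = 1023.4 mol × 105.99 g/mol = 108470 g.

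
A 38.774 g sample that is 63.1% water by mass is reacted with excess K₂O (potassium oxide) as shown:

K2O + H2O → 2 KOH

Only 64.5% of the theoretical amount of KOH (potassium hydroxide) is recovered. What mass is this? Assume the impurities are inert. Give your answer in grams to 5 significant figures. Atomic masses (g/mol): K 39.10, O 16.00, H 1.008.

98.294 g

Pure H2O available = 38.774 g × 0.631 = 24.4664 g.
M(H2O) = 2(1.008) + 16.00 = 18.016 g/mol.
M(KOH) = 39.10 + 16.00 + 1.008 = 56.108 g/mol.
n(H2O) = 24.4664 g / 18.016 g/mol = 1.35804 mol.
From the equation the H2O:KOH mole ratio is 1:2, so n(KOH) = 1.35804 × 2/1 = 2.71607 mol.
Mass of KOH = 2.71607 mol × 56.108 g/mol = 152.393 g.
Actual mass collected = 152.393 g × 0.645 = 98.2938 g.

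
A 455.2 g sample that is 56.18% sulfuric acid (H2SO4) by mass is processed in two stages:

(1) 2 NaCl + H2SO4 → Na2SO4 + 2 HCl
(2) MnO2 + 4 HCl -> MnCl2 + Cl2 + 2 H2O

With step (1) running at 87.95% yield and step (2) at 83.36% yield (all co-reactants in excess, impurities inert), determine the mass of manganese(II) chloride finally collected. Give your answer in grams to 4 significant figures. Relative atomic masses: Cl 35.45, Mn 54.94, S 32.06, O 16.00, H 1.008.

Pure H2SO4 = 455.2 × 0.5618 = 255.73 g.
M(H2SO4) = 2(1.008) + 32.06 + 4(16.00) = 98.076 g/mol.
M(MnCl2) = 54.94 + 2(35.45) = 125.84 g/mol.
n(H2SO4) = 255.73 / 98.076 = 2.6075 mol.
Step 1 (H2SO4:HCl = 1:2): theoretical n(HCl) = 5.2150 mol; at 87.95% yield, n(HCl) = 4.5866 mol.
Step 2 (HCl:MnCl2 = 4:1): theoretical n(MnCl2) = 1.1466 mol, so theoretical mass = 1.1466 × 125.84 = 144.29 g.
At 83.36% yield, actual mass of MnCl2 = 144.29 × 0.8336 = 120.28 g.

120.3 g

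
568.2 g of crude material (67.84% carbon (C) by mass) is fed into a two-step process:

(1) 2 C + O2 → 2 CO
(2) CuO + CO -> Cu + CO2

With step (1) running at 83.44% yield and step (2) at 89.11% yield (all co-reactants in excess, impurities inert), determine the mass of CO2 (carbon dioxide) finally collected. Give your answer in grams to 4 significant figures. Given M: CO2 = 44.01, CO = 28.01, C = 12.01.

1050 g

Pure C = 568.2 × 0.6784 = 385.47 g.
n(C) = 385.47 / 12.01 = 32.095 mol.
Step 1 (C:CO = 2:2): theoretical n(CO) = 32.095 mol; at 83.44% yield, n(CO) = 26.780 mol.
Step 2 (CO:CO2 = 1:1): theoretical n(CO2) = 26.780 mol, so theoretical mass = 26.780 × 44.01 = 1178.6 g.
At 89.11% yield, actual mass of CO2 = 1178.6 × 0.8911 = 1050.3 g.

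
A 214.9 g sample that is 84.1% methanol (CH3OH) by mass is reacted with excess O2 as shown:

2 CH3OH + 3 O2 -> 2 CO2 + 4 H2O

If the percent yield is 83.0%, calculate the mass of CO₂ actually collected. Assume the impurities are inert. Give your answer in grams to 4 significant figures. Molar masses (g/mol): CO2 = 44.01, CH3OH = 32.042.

Pure CH3OH available = 214.9 g × 0.841 = 180.73 g.
n(CH3OH) = 180.73 g / 32.042 g/mol = 5.6404 mol.
From the equation the CH3OH:CO2 mole ratio is 2:2, so n(CO2) = 5.6404 × 2/2 = 5.6404 mol.
Mass of CO2 = 5.6404 mol × 44.01 g/mol = 248.24 g.
Actual mass collected = 248.24 g × 0.830 = 206.04 g.

206.0 g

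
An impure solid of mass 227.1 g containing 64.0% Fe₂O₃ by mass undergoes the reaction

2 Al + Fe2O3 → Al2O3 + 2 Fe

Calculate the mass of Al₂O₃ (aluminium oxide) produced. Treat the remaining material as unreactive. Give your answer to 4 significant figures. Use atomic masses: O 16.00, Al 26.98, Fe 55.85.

92.79 g

Mass of pure Fe2O3 = 227.1 g × 0.640 = 145.34 g.
M(Fe2O3) = 2(55.85) + 3(16.00) = 159.70 g/mol.
M(Al2O3) = 2(26.98) + 3(16.00) = 101.96 g/mol.
n(Fe2O3) = 145.34 g / 159.70 g/mol = 0.91011 mol.
From the equation the Fe2O3:Al2O3 mole ratio is 1:1, so n(Al2O3) = 0.91011 × 1/1 = 0.91011 mol.
Mass of Al2O3 = 0.91011 mol × 101.96 g/mol = 92.794 g.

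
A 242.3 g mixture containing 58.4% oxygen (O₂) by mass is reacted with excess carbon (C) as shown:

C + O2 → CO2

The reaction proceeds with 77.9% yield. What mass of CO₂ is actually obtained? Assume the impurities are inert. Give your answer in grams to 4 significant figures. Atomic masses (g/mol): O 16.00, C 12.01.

151.6 g

Pure O2 available = 242.3 g × 0.584 = 141.50 g.
M(O2) = 2(16.00) = 32.00 g/mol.
M(CO2) = 12.01 + 2(16.00) = 44.01 g/mol.
n(O2) = 141.50 g / 32.00 g/mol = 4.4220 mol.
From the equation the O2:CO2 mole ratio is 1:1, so n(CO2) = 4.4220 × 1/1 = 4.4220 mol.
Mass of CO2 = 4.4220 mol × 44.01 g/mol = 194.61 g.
Actual mass collected = 194.61 g × 0.779 = 151.60 g.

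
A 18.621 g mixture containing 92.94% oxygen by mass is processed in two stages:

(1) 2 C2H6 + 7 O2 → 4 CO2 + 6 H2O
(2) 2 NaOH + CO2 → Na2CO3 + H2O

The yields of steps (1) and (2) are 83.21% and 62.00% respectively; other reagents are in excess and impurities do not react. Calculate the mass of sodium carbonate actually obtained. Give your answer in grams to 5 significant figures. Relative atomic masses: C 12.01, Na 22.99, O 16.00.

16.899 g

Pure O2 = 18.621 × 0.9294 = 17.3064 g.
M(O2) = 2(16.00) = 32.00 g/mol.
M(Na2CO3) = 2(22.99) + 12.01 + 3(16.00) = 105.99 g/mol.
n(O2) = 17.3064 / 32.00 = 0.540824 mol.
Step 1 (O2:CO2 = 7:4): theoretical n(CO2) = 0.309042 mol; at 83.21% yield, n(CO2) = 0.257154 mol.
Step 2 (CO2:Na2CO3 = 1:1): theoretical n(Na2CO3) = 0.257154 mol, so theoretical mass = 0.257154 × 105.99 = 27.2557 g.
At 62.00% yield, actual mass of Na2CO3 = 27.2557 × 0.6200 = 16.8986 g.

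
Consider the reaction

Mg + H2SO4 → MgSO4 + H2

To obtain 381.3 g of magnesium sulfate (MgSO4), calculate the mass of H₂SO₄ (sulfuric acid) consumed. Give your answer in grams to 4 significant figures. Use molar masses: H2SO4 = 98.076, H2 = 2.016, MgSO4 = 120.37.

310.7 g

n(MgSO4) = 381.30 g / 120.37 g/mol = 3.1677 mol.
From the equation the MgSO4:H2SO4 mole ratio is 1:1, so n(H2SO4) = 3.1677 × 1/1 = 3.1677 mol.
Mass of H2SO4 = 3.1677 mol × 98.076 g/mol = 310.68 g.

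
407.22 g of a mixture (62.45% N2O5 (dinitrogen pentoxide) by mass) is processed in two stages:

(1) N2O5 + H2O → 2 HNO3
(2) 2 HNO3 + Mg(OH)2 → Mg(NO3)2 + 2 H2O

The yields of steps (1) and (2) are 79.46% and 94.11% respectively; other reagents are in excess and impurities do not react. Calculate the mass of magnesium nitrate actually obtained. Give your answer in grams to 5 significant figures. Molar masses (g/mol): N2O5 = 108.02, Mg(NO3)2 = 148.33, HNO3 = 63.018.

261.14 g

Pure N2O5 = 407.22 × 0.6245 = 254.309 g.
n(N2O5) = 254.309 / 108.02 = 2.35428 mol.
Step 1 (N2O5:HNO3 = 1:2): theoretical n(HNO3) = 4.70855 mol; at 79.46% yield, n(HNO3) = 3.74142 mol.
Step 2 (HNO3:Mg(NO3)2 = 2:1): theoretical n(Mg(NO3)2) = 1.87071 mol, so theoretical mass = 1.87071 × 148.33 = 277.482 g.
At 94.11% yield, actual mass of Mg(NO3)2 = 277.482 × 0.9411 = 261.138 g.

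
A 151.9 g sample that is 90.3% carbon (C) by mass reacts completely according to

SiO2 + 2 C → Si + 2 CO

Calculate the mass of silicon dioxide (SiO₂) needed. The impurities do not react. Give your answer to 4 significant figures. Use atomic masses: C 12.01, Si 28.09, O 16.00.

Mass of pure C = 151.9 g × 0.903 = 137.17 g.
M(C) = 12.01 g/mol.
M(SiO2) = 28.09 + 2(16.00) = 60.09 g/mol.
n(C) = 137.17 g / 12.01 g/mol = 11.421 mol.
From the equation the C:SiO2 mole ratio is 2:1, so n(SiO2) = 11.421 × 1/2 = 5.7105 mol.
Mass of SiO2 = 5.7105 mol × 60.09 g/mol = 343.14 g.

343.1 g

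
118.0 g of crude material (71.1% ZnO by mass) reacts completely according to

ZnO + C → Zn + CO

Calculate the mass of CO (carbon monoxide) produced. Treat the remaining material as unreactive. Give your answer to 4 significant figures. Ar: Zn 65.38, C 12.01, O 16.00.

28.88 g

Mass of pure ZnO = 118.0 g × 0.711 = 83.898 g.
M(ZnO) = 65.38 + 16.00 = 81.38 g/mol.
M(CO) = 12.01 + 16.00 = 28.01 g/mol.
n(ZnO) = 83.898 g / 81.38 g/mol = 1.0309 mol.
From the equation the ZnO:CO mole ratio is 1:1, so n(CO) = 1.0309 × 1/1 = 1.0309 mol.
Mass of CO = 1.0309 mol × 28.01 g/mol = 28.877 g.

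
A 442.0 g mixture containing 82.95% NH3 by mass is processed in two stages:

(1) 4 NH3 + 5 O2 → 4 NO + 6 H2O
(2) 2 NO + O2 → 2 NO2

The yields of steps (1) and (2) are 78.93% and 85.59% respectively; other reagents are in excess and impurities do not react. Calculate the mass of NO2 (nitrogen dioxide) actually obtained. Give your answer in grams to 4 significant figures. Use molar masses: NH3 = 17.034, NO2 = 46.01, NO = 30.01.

669.0 g

Pure NH3 = 442.0 × 0.8295 = 366.64 g.
n(NH3) = 366.64 / 17.034 = 21.524 mol.
Step 1 (NH3:NO = 4:4): theoretical n(NO) = 21.524 mol; at 78.93% yield, n(NO) = 16.989 mol.
Step 2 (NO:NO2 = 2:2): theoretical n(NO2) = 16.989 mol, so theoretical mass = 16.989 × 46.01 = 781.66 g.
At 85.59% yield, actual mass of NO2 = 781.66 × 0.8559 = 669.02 g.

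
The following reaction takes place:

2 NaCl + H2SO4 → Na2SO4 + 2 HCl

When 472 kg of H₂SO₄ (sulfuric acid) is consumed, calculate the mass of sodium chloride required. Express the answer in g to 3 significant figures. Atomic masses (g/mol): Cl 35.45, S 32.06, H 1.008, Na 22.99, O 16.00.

562000 g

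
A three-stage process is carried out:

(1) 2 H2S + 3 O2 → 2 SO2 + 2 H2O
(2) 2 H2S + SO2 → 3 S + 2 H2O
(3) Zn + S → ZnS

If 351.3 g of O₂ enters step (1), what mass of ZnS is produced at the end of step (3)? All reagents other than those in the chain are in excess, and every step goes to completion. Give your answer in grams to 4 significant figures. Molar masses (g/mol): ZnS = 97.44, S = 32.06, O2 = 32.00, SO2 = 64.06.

n(O2) = 351.3 / 32.00 = 10.978 mol.
Reaction (1): O2→SO2 ratio 3:2 ⇒ n(SO2) = 7.3188 mol.
Reaction (2): SO2→S ratio 1:3 ⇒ n(S) = 21.956 mol.
Reaction (3): S→ZnS ratio 1:1 ⇒ n(ZnS) = 21.956 mol.
Mass of ZnS = 21.956 × 97.44 = 2139.4 g.

2139 g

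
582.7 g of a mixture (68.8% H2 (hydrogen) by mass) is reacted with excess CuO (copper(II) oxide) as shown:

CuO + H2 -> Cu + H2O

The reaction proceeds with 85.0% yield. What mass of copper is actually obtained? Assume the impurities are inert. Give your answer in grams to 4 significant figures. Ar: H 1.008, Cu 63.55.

10740 g

Pure H2 available = 582.7 g × 0.688 = 400.90 g.
M(H2) = 2(1.008) = 2.016 g/mol.
M(Cu) = 63.55 g/mol.
n(H2) = 400.90 g / 2.016 g/mol = 198.86 mol.
From the equation the H2:Cu mole ratio is 1:1, so n(Cu) = 198.86 × 1/1 = 198.86 mol.
Mass of Cu = 198.86 mol × 63.55 g/mol = 12637 g.
Actual mass collected = 12637 g × 0.850 = 10742 g.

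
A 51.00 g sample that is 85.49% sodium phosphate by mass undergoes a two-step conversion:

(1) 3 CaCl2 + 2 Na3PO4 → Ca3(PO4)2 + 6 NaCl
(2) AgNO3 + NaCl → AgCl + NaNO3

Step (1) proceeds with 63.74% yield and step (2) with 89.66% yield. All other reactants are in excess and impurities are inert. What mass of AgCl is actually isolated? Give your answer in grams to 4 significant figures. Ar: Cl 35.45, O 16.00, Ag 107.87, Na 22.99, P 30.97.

Pure Na3PO4 = 51.00 × 0.8549 = 43.600 g.
M(Na3PO4) = 3(22.99) + 30.97 + 4(16.00) = 163.94 g/mol.
M(AgCl) = 107.87 + 35.45 = 143.32 g/mol.
n(Na3PO4) = 43.600 / 163.94 = 0.26595 mol.
Step 1 (Na3PO4:NaCl = 2:6): theoretical n(NaCl) = 0.79785 mol; at 63.74% yield, n(NaCl) = 0.50855 mol.
Step 2 (NaCl:AgCl = 1:1): theoretical n(AgCl) = 0.50855 mol, so theoretical mass = 0.50855 × 143.32 = 72.885 g.
At 89.66% yield, actual mass of AgCl = 72.885 × 0.8966 = 65.349 g.

65.35 g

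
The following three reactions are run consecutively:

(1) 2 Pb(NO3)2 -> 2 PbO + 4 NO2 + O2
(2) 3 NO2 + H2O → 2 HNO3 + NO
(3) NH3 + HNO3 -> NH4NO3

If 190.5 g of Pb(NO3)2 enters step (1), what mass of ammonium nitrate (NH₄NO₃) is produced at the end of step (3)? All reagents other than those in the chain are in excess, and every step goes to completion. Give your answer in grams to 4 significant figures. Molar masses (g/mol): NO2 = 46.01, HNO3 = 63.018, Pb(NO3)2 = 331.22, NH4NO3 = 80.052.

61.39 g

n(Pb(NO3)2) = 190.5 / 331.22 = 0.57515 mol.
Reaction (1): Pb(NO3)2→NO2 ratio 2:4 ⇒ n(NO2) = 1.1503 mol.
Reaction (2): NO2→HNO3 ratio 3:2 ⇒ n(HNO3) = 0.76686 mol.
Reaction (3): HNO3→NH4NO3 ratio 1:1 ⇒ n(NH4NO3) = 0.76686 mol.
Mass of NH4NO3 = 0.76686 × 80.052 = 61.389 g.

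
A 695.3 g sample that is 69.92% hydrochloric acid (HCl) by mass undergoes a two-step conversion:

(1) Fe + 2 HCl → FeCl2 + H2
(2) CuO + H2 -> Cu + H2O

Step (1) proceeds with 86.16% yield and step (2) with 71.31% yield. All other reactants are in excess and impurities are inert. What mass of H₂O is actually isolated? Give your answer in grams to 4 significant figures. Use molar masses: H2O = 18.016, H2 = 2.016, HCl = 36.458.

73.80 g

Pure HCl = 695.3 × 0.6992 = 486.15 g.
n(HCl) = 486.15 / 36.458 = 13.335 mol.
Step 1 (HCl:H2 = 2:1): theoretical n(H2) = 6.6673 mol; at 86.16% yield, n(H2) = 5.7446 mol.
Step 2 (H2:H2O = 1:1): theoretical n(H2O) = 5.7446 mol, so theoretical mass = 5.7446 × 18.016 = 103.49 g.
At 71.31% yield, actual mass of H2O = 103.49 × 0.7131 = 73.802 g.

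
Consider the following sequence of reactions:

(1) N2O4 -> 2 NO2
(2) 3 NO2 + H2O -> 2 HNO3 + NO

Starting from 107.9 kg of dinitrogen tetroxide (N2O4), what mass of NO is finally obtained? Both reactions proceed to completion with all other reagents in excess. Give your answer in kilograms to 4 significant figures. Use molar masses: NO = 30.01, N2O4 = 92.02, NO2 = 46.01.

107.9 kg = 107900 g.
n(N2O4) = 107900 / 92.02 = 1172.6 mol.
Step 1 gives a 1:2 ratio of N2O4 to NO2, so n(NO2) = 2345.1 mol.
In step 2 the NO2:NO ratio is 3:1, so n(NO) = 781.71 mol.
Mass of NO = 781.71 × 30.01 = 23459 g = 23.46 kg.

23.46 kg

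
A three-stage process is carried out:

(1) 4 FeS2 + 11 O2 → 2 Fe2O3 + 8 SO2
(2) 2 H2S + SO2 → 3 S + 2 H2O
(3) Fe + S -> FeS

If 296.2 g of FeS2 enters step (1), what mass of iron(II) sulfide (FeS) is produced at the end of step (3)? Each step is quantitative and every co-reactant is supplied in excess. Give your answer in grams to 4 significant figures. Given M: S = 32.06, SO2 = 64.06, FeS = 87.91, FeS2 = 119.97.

n(FeS2) = 296.2 / 119.97 = 2.4690 mol.
Reaction (1): FeS2→SO2 ratio 4:8 ⇒ n(SO2) = 4.9379 mol.
Reaction (2): SO2→S ratio 1:3 ⇒ n(S) = 14.814 mol.
Reaction (3): S→FeS ratio 1:1 ⇒ n(FeS) = 14.814 mol.
Mass of FeS = 14.814 × 87.91 = 1302.3 g.

1302 g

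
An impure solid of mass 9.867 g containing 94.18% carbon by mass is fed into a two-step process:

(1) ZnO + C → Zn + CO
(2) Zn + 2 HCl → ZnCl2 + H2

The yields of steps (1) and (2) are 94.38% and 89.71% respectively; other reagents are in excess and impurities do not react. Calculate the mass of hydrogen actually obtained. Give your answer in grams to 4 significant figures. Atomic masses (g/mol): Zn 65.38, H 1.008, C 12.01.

1.321 g

Pure C = 9.867 × 0.9418 = 9.2927 g.
M(C) = 12.01 g/mol.
M(H2) = 2(1.008) = 2.016 g/mol.
n(C) = 9.2927 / 12.01 = 0.77375 mol.
Step 1 (C:Zn = 1:1): theoretical n(Zn) = 0.77375 mol; at 94.38% yield, n(Zn) = 0.73027 mol.
Step 2 (Zn:H2 = 1:1): theoretical n(H2) = 0.73027 mol, so theoretical mass = 0.73027 × 2.016 = 1.4722 g.
At 89.71% yield, actual mass of H2 = 1.4722 × 0.8971 = 1.3207 g.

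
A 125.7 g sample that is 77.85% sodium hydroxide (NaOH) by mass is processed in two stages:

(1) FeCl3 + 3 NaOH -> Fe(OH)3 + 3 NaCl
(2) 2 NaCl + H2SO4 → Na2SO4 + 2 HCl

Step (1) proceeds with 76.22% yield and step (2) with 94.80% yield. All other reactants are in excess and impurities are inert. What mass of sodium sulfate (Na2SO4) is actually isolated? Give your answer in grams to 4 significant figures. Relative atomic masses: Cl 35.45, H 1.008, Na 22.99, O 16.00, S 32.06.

125.5 g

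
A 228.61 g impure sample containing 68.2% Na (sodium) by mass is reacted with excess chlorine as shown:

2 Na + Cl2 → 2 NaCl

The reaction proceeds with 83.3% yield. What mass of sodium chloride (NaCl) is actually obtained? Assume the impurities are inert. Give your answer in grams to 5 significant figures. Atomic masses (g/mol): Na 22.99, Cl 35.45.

330.14 g

Pure Na available = 228.61 g × 0.682 = 155.912 g.
M(Na) = 22.99 g/mol.
M(NaCl) = 22.99 + 35.45 = 58.44 g/mol.
n(Na) = 155.912 g / 22.99 g/mol = 6.78173 mol.
From the equation the Na:NaCl mole ratio is 2:2, so n(NaCl) = 6.78173 × 2/2 = 6.78173 mol.
Mass of NaCl = 6.78173 mol × 58.44 g/mol = 396.324 g.
Actual mass collected = 396.324 g × 0.833 = 330.138 g.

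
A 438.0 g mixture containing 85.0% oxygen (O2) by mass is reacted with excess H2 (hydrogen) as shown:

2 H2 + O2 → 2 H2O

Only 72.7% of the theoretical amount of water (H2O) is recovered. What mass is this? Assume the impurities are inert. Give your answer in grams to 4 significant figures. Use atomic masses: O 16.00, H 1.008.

Pure O2 available = 438.0 g × 0.850 = 372.30 g.
M(O2) = 2(16.00) = 32.00 g/mol.
M(H2O) = 2(1.008) + 16.00 = 18.016 g/mol.
n(O2) = 372.30 g / 32.00 g/mol = 11.634 mol.
From the equation the O2:H2O mole ratio is 1:2, so n(H2O) = 11.634 × 2/1 = 23.269 mol.
Mass of H2O = 23.269 mol × 18.016 g/mol = 419.21 g.
Actual mass collected = 419.21 g × 0.727 = 304.77 g.

304.8 g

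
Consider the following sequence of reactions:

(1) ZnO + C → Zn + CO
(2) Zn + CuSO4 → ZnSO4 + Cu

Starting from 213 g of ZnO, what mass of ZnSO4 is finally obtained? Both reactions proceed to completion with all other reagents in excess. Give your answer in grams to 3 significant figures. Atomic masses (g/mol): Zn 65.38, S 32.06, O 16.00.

423 g

M(ZnO) = 65.38 + 16.00 = 81.38 g/mol.
M(ZnSO4) = 65.38 + 32.06 + 4(16.00) = 161.44 g/mol.
n(ZnO) = 213.0 / 81.38 = 2.617 mol.
Step 1 gives a 1:1 ratio of ZnO to Zn, so n(Zn) = 2.617 mol.
In step 2 the Zn:ZnSO4 ratio is 1:1, so n(ZnSO4) = 2.617 mol.
Mass of ZnSO4 = 2.617 × 161.44 = 422.5 g.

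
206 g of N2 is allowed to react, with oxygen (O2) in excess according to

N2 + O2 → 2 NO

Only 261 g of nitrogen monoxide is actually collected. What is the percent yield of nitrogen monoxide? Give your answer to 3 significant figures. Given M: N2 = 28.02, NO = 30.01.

n(N2) = 206.0 g / 28.02 g/mol = 7.352 mol.
From the equation the N2:NO mole ratio is 1:2, so n(NO) = 7.352 × 2/1 = 14.70 mol.
Mass of NO = 14.70 mol × 30.01 g/mol = 441.3 g.
This is the theoretical yield. Percent yield = 261 g / 441.3 g × 100% = 59.15%.

59.1 %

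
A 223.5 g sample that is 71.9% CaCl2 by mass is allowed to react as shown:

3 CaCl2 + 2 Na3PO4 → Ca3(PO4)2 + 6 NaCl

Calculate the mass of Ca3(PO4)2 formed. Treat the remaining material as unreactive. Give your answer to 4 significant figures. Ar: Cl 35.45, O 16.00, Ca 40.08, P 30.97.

149.7 g

Mass of pure CaCl2 = 223.5 g × 0.719 = 160.70 g.
M(CaCl2) = 40.08 + 2(35.45) = 110.98 g/mol.
M(Ca3(PO4)2) = 3(40.08) + 2(30.97) + 8(16.00) = 310.18 g/mol.
n(CaCl2) = 160.70 g / 110.98 g/mol = 1.4480 mol.
From the equation the CaCl2:Ca3(PO4)2 mole ratio is 3:1, so n(Ca3(PO4)2) = 1.4480 × 1/3 = 0.48266 mol.
Mass of Ca3(PO4)2 = 0.48266 mol × 310.18 g/mol = 149.71 g.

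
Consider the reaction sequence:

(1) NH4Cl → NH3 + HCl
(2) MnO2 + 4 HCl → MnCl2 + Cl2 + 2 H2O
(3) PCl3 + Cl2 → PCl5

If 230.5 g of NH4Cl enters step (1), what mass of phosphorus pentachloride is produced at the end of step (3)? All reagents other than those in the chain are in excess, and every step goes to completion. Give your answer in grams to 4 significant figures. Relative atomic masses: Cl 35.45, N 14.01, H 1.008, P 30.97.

224.3 g

M(NH4Cl) = 14.01 + 4(1.008) + 35.45 = 53.492 g/mol.
M(PCl5) = 30.97 + 5(35.45) = 208.22 g/mol.
n(NH4Cl) = 230.5 / 53.492 = 4.3091 mol.
Reaction (1): NH4Cl→HCl ratio 1:1 ⇒ n(HCl) = 4.3091 mol.
Reaction (2): HCl→Cl2 ratio 4:1 ⇒ n(Cl2) = 1.0773 mol.
Reaction (3): Cl2→PCl5 ratio 1:1 ⇒ n(PCl5) = 1.0773 mol.
Mass of PCl5 = 1.0773 × 208.22 = 224.31 g.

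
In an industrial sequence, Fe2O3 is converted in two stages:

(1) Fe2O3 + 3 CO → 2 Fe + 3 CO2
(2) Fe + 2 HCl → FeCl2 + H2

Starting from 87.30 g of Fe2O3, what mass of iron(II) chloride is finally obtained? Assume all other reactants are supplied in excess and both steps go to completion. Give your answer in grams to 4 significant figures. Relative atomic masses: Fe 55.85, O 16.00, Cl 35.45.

M(Fe2O3) = 2(55.85) + 3(16.00) = 159.70 g/mol.
M(FeCl2) = 55.85 + 2(35.45) = 126.75 g/mol.
n(Fe2O3) = 87.300 / 159.70 = 0.54665 mol.
Step 1 gives a 1:2 ratio of Fe2O3 to Fe, so n(Fe) = 1.0933 mol.
In step 2 the Fe:FeCl2 ratio is 1:1, so n(FeCl2) = 1.0933 mol.
Mass of FeCl2 = 1.0933 × 126.75 = 138.58 g.

138.6 g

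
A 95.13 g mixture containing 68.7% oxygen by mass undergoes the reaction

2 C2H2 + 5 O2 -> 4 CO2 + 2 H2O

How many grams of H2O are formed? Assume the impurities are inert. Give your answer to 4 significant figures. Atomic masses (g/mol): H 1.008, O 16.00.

14.72 g

Mass of pure O2 = 95.13 g × 0.687 = 65.354 g.
M(O2) = 2(16.00) = 32.00 g/mol.
M(H2O) = 2(1.008) + 16.00 = 18.016 g/mol.
n(O2) = 65.354 g / 32.00 g/mol = 2.0423 mol.
From the equation the O2:H2O mole ratio is 5:2, so n(H2O) = 2.0423 × 2/5 = 0.81693 mol.
Mass of H2O = 0.81693 mol × 18.016 g/mol = 14.718 g.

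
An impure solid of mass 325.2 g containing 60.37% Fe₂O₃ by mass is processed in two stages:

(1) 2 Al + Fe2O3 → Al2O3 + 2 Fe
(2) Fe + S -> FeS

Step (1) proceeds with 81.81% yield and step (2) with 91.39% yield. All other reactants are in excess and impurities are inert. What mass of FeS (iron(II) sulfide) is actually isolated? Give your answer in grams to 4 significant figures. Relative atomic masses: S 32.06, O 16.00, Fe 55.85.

Pure Fe2O3 = 325.2 × 0.6037 = 196.32 g.
M(Fe2O3) = 2(55.85) + 3(16.00) = 159.70 g/mol.
M(FeS) = 55.85 + 32.06 = 87.91 g/mol.
n(Fe2O3) = 196.32 / 159.70 = 1.2293 mol.
Step 1 (Fe2O3:Fe = 1:2): theoretical n(Fe) = 2.4587 mol; at 81.81% yield, n(Fe) = 2.0114 mol.
Step 2 (Fe:FeS = 1:1): theoretical n(FeS) = 2.0114 mol, so theoretical mass = 2.0114 × 87.91 = 176.82 g.
At 91.39% yield, actual mass of FeS = 176.82 × 0.9139 = 161.60 g.

161.6 g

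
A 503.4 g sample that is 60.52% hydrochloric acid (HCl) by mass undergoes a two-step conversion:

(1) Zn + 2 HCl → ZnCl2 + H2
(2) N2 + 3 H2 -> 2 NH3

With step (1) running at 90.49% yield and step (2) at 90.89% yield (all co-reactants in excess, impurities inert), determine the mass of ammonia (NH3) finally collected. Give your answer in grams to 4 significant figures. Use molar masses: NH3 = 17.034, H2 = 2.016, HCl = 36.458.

Pure HCl = 503.4 × 0.6052 = 304.66 g.
n(HCl) = 304.66 / 36.458 = 8.3564 mol.
Step 1 (HCl:H2 = 2:1): theoretical n(H2) = 4.1782 mol; at 90.49% yield, n(H2) = 3.7809 mol.
Step 2 (H2:NH3 = 3:2): theoretical n(NH3) = 2.5206 mol, so theoretical mass = 2.5206 × 17.034 = 42.935 g.
At 90.89% yield, actual mass of NH3 = 42.935 × 0.9089 = 39.024 g.

39.02 g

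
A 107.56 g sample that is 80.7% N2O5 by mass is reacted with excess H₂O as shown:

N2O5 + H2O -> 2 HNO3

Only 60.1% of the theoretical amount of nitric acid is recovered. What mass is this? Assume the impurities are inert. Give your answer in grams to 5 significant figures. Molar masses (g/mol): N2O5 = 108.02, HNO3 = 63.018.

60.868 g

Pure N2O5 available = 107.56 g × 0.807 = 86.8009 g.
n(N2O5) = 86.8009 g / 108.02 g/mol = 0.803563 mol.
From the equation the N2O5:HNO3 mole ratio is 1:2, so n(HNO3) = 0.803563 × 2/1 = 1.60713 mol.
Mass of HNO3 = 1.60713 mol × 63.018 g/mol = 101.278 g.
Actual mass collected = 101.278 g × 0.601 = 60.8680 g.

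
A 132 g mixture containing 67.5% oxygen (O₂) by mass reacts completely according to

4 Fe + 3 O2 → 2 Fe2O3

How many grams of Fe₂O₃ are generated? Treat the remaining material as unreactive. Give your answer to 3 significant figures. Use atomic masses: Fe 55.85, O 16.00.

296 g

Mass of pure O2 = 132 g × 0.675 = 89.10 g.
M(O2) = 2(16.00) = 32.00 g/mol.
M(Fe2O3) = 2(55.85) + 3(16.00) = 159.70 g/mol.
n(O2) = 89.10 g / 32.00 g/mol = 2.784 mol.
From the equation the O2:Fe2O3 mole ratio is 3:2, so n(Fe2O3) = 2.784 × 2/3 = 1.856 mol.
Mass of Fe2O3 = 1.856 mol × 159.70 g/mol = 296.4 g.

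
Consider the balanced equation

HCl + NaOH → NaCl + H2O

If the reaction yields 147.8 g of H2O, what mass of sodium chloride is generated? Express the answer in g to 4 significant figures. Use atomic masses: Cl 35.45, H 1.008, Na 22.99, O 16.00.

M(H2O) = 2(1.008) + 16.00 = 18.016 g/mol.
M(NaCl) = 22.99 + 35.45 = 58.44 g/mol.
n(H2O) = 147.80 g / 18.016 g/mol = 8.2038 mol.
From the equation the H2O:NaCl mole ratio is 1:1, so n(NaCl) = 8.2038 × 1/1 = 8.2038 mol.
Mass of NaCl = 8.2038 mol × 58.44 g/mol = 479.43 g.

479.4 g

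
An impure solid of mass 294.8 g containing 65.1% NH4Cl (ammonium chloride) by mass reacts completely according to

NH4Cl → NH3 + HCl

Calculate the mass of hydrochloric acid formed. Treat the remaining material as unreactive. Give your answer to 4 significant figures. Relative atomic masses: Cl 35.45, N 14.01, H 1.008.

Mass of pure NH4Cl = 294.8 g × 0.651 = 191.91 g.
M(NH4Cl) = 14.01 + 4(1.008) + 35.45 = 53.492 g/mol.
M(HCl) = 1.008 + 35.45 = 36.458 g/mol.
n(NH4Cl) = 191.91 g / 53.492 g/mol = 3.5877 mol.
From the equation the NH4Cl:HCl mole ratio is 1:1, so n(HCl) = 3.5877 × 1/1 = 3.5877 mol.
Mass of HCl = 3.5877 mol × 36.458 g/mol = 130.80 g.

130.8 g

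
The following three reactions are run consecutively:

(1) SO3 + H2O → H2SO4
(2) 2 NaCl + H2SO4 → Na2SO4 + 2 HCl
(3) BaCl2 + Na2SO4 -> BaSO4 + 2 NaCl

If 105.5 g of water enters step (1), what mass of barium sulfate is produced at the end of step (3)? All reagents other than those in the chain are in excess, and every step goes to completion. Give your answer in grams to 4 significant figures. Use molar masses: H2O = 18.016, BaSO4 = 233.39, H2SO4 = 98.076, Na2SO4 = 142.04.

1367 g

n(H2O) = 105.5 / 18.016 = 5.8559 mol.
Reaction (1): H2O→H2SO4 ratio 1:1 ⇒ n(H2SO4) = 5.8559 mol.
Reaction (2): H2SO4→Na2SO4 ratio 1:1 ⇒ n(Na2SO4) = 5.8559 mol.
Reaction (3): Na2SO4→BaSO4 ratio 1:1 ⇒ n(BaSO4) = 5.8559 mol.
Mass of BaSO4 = 5.8559 × 233.39 = 1366.7 g.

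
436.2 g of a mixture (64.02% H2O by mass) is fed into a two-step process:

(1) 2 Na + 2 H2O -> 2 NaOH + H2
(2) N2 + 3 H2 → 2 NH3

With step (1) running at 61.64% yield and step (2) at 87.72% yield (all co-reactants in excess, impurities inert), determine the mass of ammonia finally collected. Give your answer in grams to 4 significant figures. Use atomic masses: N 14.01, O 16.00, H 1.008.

47.59 g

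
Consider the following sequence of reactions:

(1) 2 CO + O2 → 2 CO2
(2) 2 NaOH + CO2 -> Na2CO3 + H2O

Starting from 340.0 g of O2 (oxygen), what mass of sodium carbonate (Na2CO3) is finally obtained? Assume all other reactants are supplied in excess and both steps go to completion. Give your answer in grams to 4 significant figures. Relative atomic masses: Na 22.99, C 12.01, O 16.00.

M(O2) = 2(16.00) = 32.00 g/mol.
M(Na2CO3) = 2(22.99) + 12.01 + 3(16.00) = 105.99 g/mol.
n(O2) = 340.00 / 32.00 = 10.625 mol.
Step 1 gives a 1:2 ratio of O2 to CO2, so n(CO2) = 21.250 mol.
In step 2 the CO2:Na2CO3 ratio is 1:1, so n(Na2CO3) = 21.250 mol.
Mass of Na2CO3 = 21.250 × 105.99 = 2252.3 g.

2252 g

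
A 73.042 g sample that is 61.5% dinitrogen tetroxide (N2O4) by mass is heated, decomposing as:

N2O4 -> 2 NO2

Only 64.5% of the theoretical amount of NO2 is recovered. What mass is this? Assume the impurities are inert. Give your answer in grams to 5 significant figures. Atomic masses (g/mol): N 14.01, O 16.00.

28.974 g

Pure N2O4 available = 73.042 g × 0.615 = 44.9208 g.
M(N2O4) = 2(14.01) + 4(16.00) = 92.02 g/mol.
M(NO2) = 14.01 + 2(16.00) = 46.01 g/mol.
n(N2O4) = 44.9208 g / 92.02 g/mol = 0.488164 mol.
From the equation the N2O4:NO2 mole ratio is 1:2, so n(NO2) = 0.488164 × 2/1 = 0.976328 mol.
Mass of NO2 = 0.976328 mol × 46.01 g/mol = 44.9208 g.
Actual mass collected = 44.9208 g × 0.645 = 28.9739 g.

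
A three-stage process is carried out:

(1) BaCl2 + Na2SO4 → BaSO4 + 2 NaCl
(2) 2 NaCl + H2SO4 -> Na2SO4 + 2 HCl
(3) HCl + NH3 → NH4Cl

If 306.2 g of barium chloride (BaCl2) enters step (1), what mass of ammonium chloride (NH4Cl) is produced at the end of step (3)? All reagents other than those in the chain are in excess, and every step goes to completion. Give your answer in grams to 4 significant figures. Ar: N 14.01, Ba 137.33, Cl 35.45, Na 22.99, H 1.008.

M(BaCl2) = 137.33 + 2(35.45) = 208.23 g/mol.
M(NH4Cl) = 14.01 + 4(1.008) + 35.45 = 53.492 g/mol.
n(BaCl2) = 306.2 / 208.23 = 1.4705 mol.
Reaction (1): BaCl2→NaCl ratio 1:2 ⇒ n(NaCl) = 2.9410 mol.
Reaction (2): NaCl→HCl ratio 2:2 ⇒ n(HCl) = 2.9410 mol.
Reaction (3): HCl→NH4Cl ratio 1:1 ⇒ n(NH4Cl) = 2.9410 mol.
Mass of NH4Cl = 2.9410 × 53.492 = 157.32 g.

157.3 g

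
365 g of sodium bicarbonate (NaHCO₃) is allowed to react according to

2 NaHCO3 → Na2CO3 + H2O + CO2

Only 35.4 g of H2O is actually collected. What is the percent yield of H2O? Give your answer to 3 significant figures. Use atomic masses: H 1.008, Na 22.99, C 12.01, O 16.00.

90.4 %

M(NaHCO3) = 22.99 + 1.008 + 12.01 + 3(16.00) = 84.008 g/mol.
M(H2O) = 2(1.008) + 16.00 = 18.016 g/mol.
n(NaHCO3) = 365.0 g / 84.008 g/mol = 4.345 mol.
From the equation the NaHCO3:H2O mole ratio is 2:1, so n(H2O) = 4.345 × 1/2 = 2.172 mol.
Mass of H2O = 2.172 mol × 18.016 g/mol = 39.14 g.
This is the theoretical yield. Percent yield = 35.4 g / 39.14 g × 100% = 90.45%.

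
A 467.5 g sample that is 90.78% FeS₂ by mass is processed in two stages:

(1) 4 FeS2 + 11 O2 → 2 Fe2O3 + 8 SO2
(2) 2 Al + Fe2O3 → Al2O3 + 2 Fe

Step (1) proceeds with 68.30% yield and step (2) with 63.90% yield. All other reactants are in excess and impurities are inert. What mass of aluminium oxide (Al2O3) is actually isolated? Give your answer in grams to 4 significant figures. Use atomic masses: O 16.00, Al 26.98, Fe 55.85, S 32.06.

78.71 g

Pure FeS2 = 467.5 × 0.9078 = 424.40 g.
M(FeS2) = 55.85 + 2(32.06) = 119.97 g/mol.
M(Al2O3) = 2(26.98) + 3(16.00) = 101.96 g/mol.
n(FeS2) = 424.40 / 119.97 = 3.5375 mol.
Step 1 (FeS2:Fe2O3 = 4:2): theoretical n(Fe2O3) = 1.7688 mol; at 68.30% yield, n(Fe2O3) = 1.2081 mol.
Step 2 (Fe2O3:Al2O3 = 1:1): theoretical n(Al2O3) = 1.2081 mol, so theoretical mass = 1.2081 × 101.96 = 123.17 g.
At 63.90% yield, actual mass of Al2O3 = 123.17 × 0.6390 = 78.708 g.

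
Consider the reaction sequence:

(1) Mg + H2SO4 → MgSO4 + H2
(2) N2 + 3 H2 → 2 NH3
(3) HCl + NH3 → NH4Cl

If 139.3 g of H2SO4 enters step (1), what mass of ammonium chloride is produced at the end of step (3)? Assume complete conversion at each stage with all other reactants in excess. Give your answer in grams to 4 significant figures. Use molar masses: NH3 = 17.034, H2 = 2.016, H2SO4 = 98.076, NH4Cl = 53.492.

50.65 g

n(H2SO4) = 139.3 / 98.076 = 1.4203 mol.
Reaction (1): H2SO4→H2 ratio 1:1 ⇒ n(H2) = 1.4203 mol.
Reaction (2): H2→NH3 ratio 3:2 ⇒ n(NH3) = 0.94688 mol.
Reaction (3): NH3→NH4Cl ratio 1:1 ⇒ n(NH4Cl) = 0.94688 mol.
Mass of NH4Cl = 0.94688 × 53.492 = 50.651 g.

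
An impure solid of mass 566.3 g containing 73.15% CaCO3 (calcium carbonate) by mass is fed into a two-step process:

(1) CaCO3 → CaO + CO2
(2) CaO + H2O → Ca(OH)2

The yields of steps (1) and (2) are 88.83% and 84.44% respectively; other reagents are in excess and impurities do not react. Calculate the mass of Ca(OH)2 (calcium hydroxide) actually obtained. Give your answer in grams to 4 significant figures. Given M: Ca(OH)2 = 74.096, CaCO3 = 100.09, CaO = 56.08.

Pure CaCO3 = 566.3 × 0.7315 = 414.25 g.
n(CaCO3) = 414.25 / 100.09 = 4.1388 mol.
Step 1 (CaCO3:CaO = 1:1): theoretical n(CaO) = 4.1388 mol; at 88.83% yield, n(CaO) = 3.6765 mol.
Step 2 (CaO:Ca(OH)2 = 1:1): theoretical n(Ca(OH)2) = 3.6765 mol, so theoretical mass = 3.6765 × 74.096 = 272.41 g.
At 84.44% yield, actual mass of Ca(OH)2 = 272.41 × 0.8444 = 230.02 g.

230.0 g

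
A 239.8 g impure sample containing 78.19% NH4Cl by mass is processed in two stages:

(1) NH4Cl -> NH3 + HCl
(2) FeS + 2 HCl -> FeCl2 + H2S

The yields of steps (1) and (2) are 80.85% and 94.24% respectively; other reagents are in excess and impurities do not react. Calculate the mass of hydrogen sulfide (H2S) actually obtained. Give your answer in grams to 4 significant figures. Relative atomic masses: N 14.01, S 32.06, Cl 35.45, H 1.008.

45.50 g

Pure NH4Cl = 239.8 × 0.7819 = 187.50 g.
M(NH4Cl) = 14.01 + 4(1.008) + 35.45 = 53.492 g/mol.
M(H2S) = 2(1.008) + 32.06 = 34.076 g/mol.
n(NH4Cl) = 187.50 / 53.492 = 3.5052 mol.
Step 1 (NH4Cl:HCl = 1:1): theoretical n(HCl) = 3.5052 mol; at 80.85% yield, n(HCl) = 2.8339 mol.
Step 2 (HCl:H2S = 2:1): theoretical n(H2S) = 1.4170 mol, so theoretical mass = 1.4170 × 34.076 = 48.285 g.
At 94.24% yield, actual mass of H2S = 48.285 × 0.9424 = 45.504 g.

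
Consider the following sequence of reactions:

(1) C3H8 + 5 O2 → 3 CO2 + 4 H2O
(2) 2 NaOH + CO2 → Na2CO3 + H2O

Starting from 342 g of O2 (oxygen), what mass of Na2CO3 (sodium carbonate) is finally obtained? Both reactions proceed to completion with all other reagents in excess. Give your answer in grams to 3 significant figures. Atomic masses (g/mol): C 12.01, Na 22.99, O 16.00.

M(O2) = 2(16.00) = 32.00 g/mol.
M(Na2CO3) = 2(22.99) + 12.01 + 3(16.00) = 105.99 g/mol.
n(O2) = 342.0 / 32.00 = 10.69 mol.
Step 1 gives a 5:3 ratio of O2 to CO2, so n(CO2) = 6.412 mol.
In step 2 the CO2:Na2CO3 ratio is 1:1, so n(Na2CO3) = 6.412 mol.
Mass of Na2CO3 = 6.412 × 105.99 = 679.7 g.

680 g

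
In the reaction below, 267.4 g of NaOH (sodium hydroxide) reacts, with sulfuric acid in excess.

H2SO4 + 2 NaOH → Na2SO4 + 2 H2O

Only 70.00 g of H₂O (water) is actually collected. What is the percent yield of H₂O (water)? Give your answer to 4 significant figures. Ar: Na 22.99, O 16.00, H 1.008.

58.12 %

M(NaOH) = 22.99 + 16.00 + 1.008 = 39.998 g/mol.
M(H2O) = 2(1.008) + 16.00 = 18.016 g/mol.
n(NaOH) = 267.40 g / 39.998 g/mol = 6.6853 mol.
From the equation the NaOH:H2O mole ratio is 2:2, so n(H2O) = 6.6853 × 2/2 = 6.6853 mol.
Mass of H2O = 6.6853 mol × 18.016 g/mol = 120.44 g.
This is the theoretical yield. Percent yield = 70.00 g / 120.44 g × 100% = 58.119%.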